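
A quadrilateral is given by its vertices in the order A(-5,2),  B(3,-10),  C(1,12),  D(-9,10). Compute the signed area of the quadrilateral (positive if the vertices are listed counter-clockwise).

120

Apply the shoelace (surveyor's) formula: 2A = Σ (x_i·y_{i+1} − x_{i+1}·y_i), indices taken mod 4.
Cross-terms: 44, 46, 118, 32  ⇒  Σ = 240
Signed area = Σ/2 = 120 (positive ⇒ counter-clockwise traversal).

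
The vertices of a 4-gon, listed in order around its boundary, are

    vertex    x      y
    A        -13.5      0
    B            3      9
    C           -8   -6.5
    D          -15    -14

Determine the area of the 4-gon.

Apply the shoelace (surveyor's) formula: 2A = Σ (x_i·y_{i+1} − x_{i+1}·y_i), indices taken mod 4.
Σ = (-121.5) + (52.5) + (14.5) + (-189) = -243.5
Area = |Σ|/2 = 121.75.

121.75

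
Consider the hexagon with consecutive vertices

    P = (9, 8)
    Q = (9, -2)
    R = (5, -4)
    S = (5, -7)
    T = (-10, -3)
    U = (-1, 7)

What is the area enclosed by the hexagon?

Cross-terms: -90, -26, -15, -85, -73, -71  ⇒  Σ = -360
Area = |Σ|/2 = 180.

180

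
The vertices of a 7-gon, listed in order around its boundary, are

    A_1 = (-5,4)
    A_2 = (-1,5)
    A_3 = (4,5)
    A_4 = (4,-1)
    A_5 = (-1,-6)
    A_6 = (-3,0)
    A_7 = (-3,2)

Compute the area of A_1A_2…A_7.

60.5

Apply the shoelace (surveyor's) formula: 2A = Σ (x_i·y_{i+1} − x_{i+1}·y_i), indices taken mod 7.
Cross-terms: -21, -25, -24, -25, -18, -6, -2  ⇒  Σ = -121
Area = |Σ|/2 = 60.5.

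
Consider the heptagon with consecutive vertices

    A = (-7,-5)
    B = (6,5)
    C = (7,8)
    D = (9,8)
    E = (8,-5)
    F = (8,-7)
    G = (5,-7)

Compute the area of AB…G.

114

Apply Gauss's area formula: 2A = Σ (x_i·y_{i+1} − x_{i+1}·y_i), indices taken mod 7.
Σ = (-5) + (13) + (-16) + (-109) + (-16) + (-21) + (-74) = -228
Area = |Σ|/2 = 114.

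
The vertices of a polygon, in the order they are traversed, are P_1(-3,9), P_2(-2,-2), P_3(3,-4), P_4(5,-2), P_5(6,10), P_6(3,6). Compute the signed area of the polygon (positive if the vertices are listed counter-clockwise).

Apply Gauss's area formula: 2A = Σ (x_i·y_{i+1} − x_{i+1}·y_i), indices taken mod 6.
Cross-terms: 24, 14, 14, 62, 6, 45  ⇒  Σ = 165
Signed area = Σ/2 = 82.5 (positive ⇒ counter-clockwise traversal).

82.5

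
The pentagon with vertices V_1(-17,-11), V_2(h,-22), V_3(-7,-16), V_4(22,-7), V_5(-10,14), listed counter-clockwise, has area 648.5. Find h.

The doubled signed area Σ (x_i y_{i+1} − x_{i+1} y_i) is linear in h.
With h=0 it equals 1207; the coefficient of h is -5 (from the two edges through V_2).
So -5·h + 1207 = 2·648.5 = 1297 ⇒ h = -18.

-18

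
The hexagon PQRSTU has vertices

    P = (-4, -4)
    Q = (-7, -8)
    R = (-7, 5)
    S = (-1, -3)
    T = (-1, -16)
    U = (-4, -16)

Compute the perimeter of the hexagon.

|PQ| = √((-3)² + (-4)²) = √25 = 5
|QR| = √((0)² + (13)²) = √169 = 13
|RS| = √((6)² + (-8)²) = √100 = 10
|ST| = √((0)² + (-13)²) = √169 = 13
|TU| = √((-3)² + (0)²) = √9 = 3
|UP| = √((0)² + (12)²) = √144 = 12
Perimeter = 5 + 13 + 10 + 13 + 3 + 12 = 56.

56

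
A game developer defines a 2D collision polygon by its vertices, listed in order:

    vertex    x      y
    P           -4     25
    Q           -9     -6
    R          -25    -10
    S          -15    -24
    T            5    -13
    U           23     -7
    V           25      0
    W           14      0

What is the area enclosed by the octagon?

Apply Gauss's area formula: 2A = Σ (x_i·y_{i+1} − x_{i+1}·y_i), indices taken mod 8.
Σ = (249) + (-60) + (450) + (315) + (264) + (175) + (0) + (350) = 1743
Area = |Σ|/2 = 871.5.

871.5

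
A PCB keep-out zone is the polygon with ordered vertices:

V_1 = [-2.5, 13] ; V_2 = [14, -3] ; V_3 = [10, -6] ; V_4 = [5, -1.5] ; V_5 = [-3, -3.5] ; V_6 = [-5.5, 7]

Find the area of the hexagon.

164.875

Apply Gauss's area formula: 2A = Σ (x_i·y_{i+1} − x_{i+1}·y_i), indices taken mod 6.
Σ = (-174.5) + (-54) + (15) + (-22) + (-40.25) + (-54) = -329.75
Area = |Σ|/2 = 164.875.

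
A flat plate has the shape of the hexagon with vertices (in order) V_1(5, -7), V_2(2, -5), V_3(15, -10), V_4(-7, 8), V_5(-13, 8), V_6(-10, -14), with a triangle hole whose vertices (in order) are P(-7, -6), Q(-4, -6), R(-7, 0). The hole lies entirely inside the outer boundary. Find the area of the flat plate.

263

Outer boundary:
Apply the surveyor's formula: 2A = Σ (x_i·y_{i+1} − x_{i+1}·y_i), indices taken mod 6.
Σ = (-11) + (55) + (50) + (48) + (262) + (140) = 544
Area = |Σ|/2 = 272.
Hole:
Cross-terms: 18, -42, 42  ⇒  Σ = 18
Area = |Σ|/2 = 9.
Net area = 272 − 9 = 263.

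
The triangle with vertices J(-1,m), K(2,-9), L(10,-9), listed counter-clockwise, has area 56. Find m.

5

The doubled signed area Σ (x_i y_{i+1} − x_{i+1} y_i) is linear in m.
With m=0 it equals 72; the coefficient of m is 8 (from the two edges through J).
So 8·m + 72 = 2·56 = 112 ⇒ m = 5.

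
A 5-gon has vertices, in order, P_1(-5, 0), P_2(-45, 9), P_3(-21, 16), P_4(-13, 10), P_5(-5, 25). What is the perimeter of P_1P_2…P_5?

118

|P_1P_2| = √((-40)² + (9)²) = √1681 = 41
|P_2P_3| = √((24)² + (7)²) = √625 = 25
|P_3P_4| = √((8)² + (-6)²) = √100 = 10
|P_4P_5| = √((8)² + (15)²) = √289 = 17
|P_5P_1| = √((0)² + (-25)²) = √625 = 25
Perimeter = 41 + 25 + 10 + 17 + 25 = 118.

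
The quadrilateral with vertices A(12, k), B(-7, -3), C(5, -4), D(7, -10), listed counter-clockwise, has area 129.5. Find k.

11

Write out the shoelace sum; only the two edges meeting at A involve k:
2·Area = [(7·k − 12·(-10)) + (12·(-3) − (-7)·k)] + 21
       = 14·k + 105 = 259
⇒ k = 11.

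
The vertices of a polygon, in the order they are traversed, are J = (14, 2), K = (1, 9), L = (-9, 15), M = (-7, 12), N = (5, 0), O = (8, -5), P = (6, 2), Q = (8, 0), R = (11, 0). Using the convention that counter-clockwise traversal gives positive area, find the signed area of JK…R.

92

Cross-terms: 124, 96, -3, -60, -25, 46, -16, 0, 22  ⇒  Σ = 184
Signed area = Σ/2 = 92 (positive ⇒ counter-clockwise traversal).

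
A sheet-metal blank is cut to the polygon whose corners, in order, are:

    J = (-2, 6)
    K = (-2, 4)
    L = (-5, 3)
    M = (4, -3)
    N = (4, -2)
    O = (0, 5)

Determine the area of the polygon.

27.5

Apply the surveyor's formula: 2A = Σ (x_i·y_{i+1} − x_{i+1}·y_i), indices taken mod 6.
Σ = (4) + (14) + (3) + (4) + (20) + (10) = 55
Area = |Σ|/2 = 27.5.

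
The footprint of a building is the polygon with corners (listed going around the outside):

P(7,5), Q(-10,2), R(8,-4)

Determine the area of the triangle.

78

Σ = (64) + (24) + (68) = 156
Area = |Σ|/2 = 78.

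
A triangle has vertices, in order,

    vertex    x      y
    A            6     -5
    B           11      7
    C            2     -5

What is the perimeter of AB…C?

|AB| = √((5)² + (12)²) = √169 = 13
|BC| = √((-9)² + (-12)²) = √225 = 15
|CA| = √((4)² + (0)²) = √16 = 4
Perimeter = 13 + 15 + 4 = 32.

32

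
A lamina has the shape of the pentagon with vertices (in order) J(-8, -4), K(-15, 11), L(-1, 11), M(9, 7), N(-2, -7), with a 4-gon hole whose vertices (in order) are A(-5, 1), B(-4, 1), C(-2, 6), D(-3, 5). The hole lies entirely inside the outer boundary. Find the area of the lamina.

Outer boundary:
Apply the shoelace (surveyor's) formula: 2A = Σ (x_i·y_{i+1} − x_{i+1}·y_i), indices taken mod 5.
Σ = (-148) + (-154) + (-106) + (-49) + (-48) = -505
Area = |Σ|/2 = 252.5.
Hole:
Apply the surveyor's formula: 2A = Σ (x_i·y_{i+1} − x_{i+1}·y_i), indices taken mod 4.
Σ = (-1) + (-22) + (8) + (22) = 7
Area = |Σ|/2 = 3.5.
Net area = 252.5 − 3.5 = 249.

249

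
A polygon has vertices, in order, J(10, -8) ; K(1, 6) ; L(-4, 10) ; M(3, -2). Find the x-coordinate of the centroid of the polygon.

Apply the shoelace formula. First the cross-terms c_i = x_i·y_{i+1} − x_{i+1}·y_i:
  68, 34, -22, -4  ⇒  2A = 76, A = 38.
Then Σ (x_i + x_{i+1})·c_i = 616, so x̄ = 616 / (6·38) = 154/57.

154/57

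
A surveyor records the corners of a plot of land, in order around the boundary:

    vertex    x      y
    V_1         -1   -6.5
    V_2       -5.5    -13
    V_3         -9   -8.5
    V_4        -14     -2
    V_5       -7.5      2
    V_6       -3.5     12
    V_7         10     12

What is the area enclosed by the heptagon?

Σ = (-22.75) + (-70.25) + (-101) + (-43) + (-83) + (-162) + (-53) = -535
Area = |Σ|/2 = 267.5.

267.5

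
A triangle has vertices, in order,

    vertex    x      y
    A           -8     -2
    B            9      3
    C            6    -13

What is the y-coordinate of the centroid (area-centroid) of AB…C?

-4

Apply Gauss's area formula. First the cross-terms c_i = x_i·y_{i+1} − x_{i+1}·y_i:
  -6, -135, -116  ⇒  2A = -257, A = -128.5.
Then Σ (y_i + y_{i+1})·c_i = 3084, so ȳ = 3084 / (6·(-128.5)) = -4.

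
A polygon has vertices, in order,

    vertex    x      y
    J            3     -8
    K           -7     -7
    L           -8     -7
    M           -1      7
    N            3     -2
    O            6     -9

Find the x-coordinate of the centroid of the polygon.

-103/101

Apply the surveyor's formula. First the cross-terms c_i = x_i·y_{i+1} − x_{i+1}·y_i:
  -77, -7, -63, -19, -15, -21  ⇒  2A = -202, A = -101.
Then Σ (x_i + x_{i+1})·c_i = 618, so x̄ = 618 / (6·(-101)) = -103/101.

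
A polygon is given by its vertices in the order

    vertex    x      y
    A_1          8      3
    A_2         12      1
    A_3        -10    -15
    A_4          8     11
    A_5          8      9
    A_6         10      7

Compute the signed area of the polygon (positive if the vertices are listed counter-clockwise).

-132

A_1→A_2: (8)(1) − (12)(3) = -28
A_2→A_3: (12)(-15) − (-10)(1) = -170
A_3→A_4: (-10)(11) − (8)(-15) = 10
A_4→A_5: (8)(9) − (8)(11) = -16
A_5→A_6: (8)(7) − (10)(9) = -34
A_6→A_1: (10)(3) − (8)(7) = -26
Σ = -264
Signed area = Σ/2 = -132 (negative ⇒ clockwise traversal).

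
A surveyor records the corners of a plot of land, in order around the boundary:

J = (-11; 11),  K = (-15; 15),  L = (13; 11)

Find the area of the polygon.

48

Apply the shoelace formula: 2A = Σ (x_i·y_{i+1} − x_{i+1}·y_i), indices taken mod 3.
Σ = (0) + (-360) + (264) = -96
Area = |Σ|/2 = 48.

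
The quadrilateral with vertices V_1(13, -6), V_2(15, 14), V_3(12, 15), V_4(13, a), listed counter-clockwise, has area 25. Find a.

Write out the shoelace sum; only the two edges meeting at V_4 involve a:
2·Area = [(12·a − 13·15) + (13·(-6) − 13·a)] + 329
       = -1·a + 56 = 50
⇒ a = 6.

6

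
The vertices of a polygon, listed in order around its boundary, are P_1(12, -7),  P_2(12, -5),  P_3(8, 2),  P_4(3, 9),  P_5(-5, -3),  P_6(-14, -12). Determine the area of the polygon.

225

Apply the shoelace (surveyor's) formula: 2A = Σ (x_i·y_{i+1} − x_{i+1}·y_i), indices taken mod 6.
Σ = (24) + (64) + (66) + (36) + (18) + (242) = 450
Area = |Σ|/2 = 225.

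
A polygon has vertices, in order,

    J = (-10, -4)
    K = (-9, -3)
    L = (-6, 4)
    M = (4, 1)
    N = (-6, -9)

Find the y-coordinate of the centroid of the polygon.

Apply the shoelace formula. First the cross-terms c_i = x_i·y_{i+1} − x_{i+1}·y_i:
  -6, -54, -22, -30, -66  ⇒  2A = -178, A = -89.
Then Σ (y_i + y_{i+1})·c_i = 976, so ȳ = 976 / (6·(-89)) = -488/267.

-488/267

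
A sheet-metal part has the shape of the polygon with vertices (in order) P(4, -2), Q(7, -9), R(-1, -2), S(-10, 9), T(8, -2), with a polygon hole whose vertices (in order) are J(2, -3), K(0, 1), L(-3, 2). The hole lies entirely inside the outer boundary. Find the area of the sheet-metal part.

Outer boundary:
P→Q: (4)(-9) − (7)(-2) = -22
Q→R: (7)(-2) − (-1)(-9) = -23
R→S: (-1)(9) − (-10)(-2) = -29
S→T: (-10)(-2) − (8)(9) = -52
T→P: (8)(-2) − (4)(-2) = -8
Σ = -134
Area = |Σ|/2 = 67.
Hole:
Cross-terms: 2, 3, 5  ⇒  Σ = 10
Area = |Σ|/2 = 5.
Net area = 67 − 5 = 62.

62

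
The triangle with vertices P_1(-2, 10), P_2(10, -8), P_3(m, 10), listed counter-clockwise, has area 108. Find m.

10

The doubled signed area Σ (x_i y_{i+1} − x_{i+1} y_i) is linear in m.
With m=0 it equals 36; the coefficient of m is 18 (from the two edges through P_3).
So 18·m + 36 = 2·108 = 216 ⇒ m = 10.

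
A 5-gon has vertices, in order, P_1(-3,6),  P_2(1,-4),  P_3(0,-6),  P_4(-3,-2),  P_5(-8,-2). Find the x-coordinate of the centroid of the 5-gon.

-370/123

Apply Gauss's area formula. First the cross-terms c_i = x_i·y_{i+1} − x_{i+1}·y_i:
  6, -6, -18, -10, -54  ⇒  2A = -82, A = -41.
Then Σ (x_i + x_{i+1})·c_i = 740, so x̄ = 740 / (6·(-41)) = -370/123.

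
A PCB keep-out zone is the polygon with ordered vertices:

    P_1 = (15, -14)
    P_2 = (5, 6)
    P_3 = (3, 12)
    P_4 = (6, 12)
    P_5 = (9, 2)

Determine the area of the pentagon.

Cross-terms: 160, 42, -36, -96, -156  ⇒  Σ = -86
Area = |Σ|/2 = 43.

43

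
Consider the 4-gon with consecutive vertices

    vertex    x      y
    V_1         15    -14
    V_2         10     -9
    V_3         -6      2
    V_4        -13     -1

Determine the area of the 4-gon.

100

Apply the surveyor's formula: 2A = Σ (x_i·y_{i+1} − x_{i+1}·y_i), indices taken mod 4.
Cross-terms: 5, -34, 32, 197  ⇒  Σ = 200
Area = |Σ|/2 = 100.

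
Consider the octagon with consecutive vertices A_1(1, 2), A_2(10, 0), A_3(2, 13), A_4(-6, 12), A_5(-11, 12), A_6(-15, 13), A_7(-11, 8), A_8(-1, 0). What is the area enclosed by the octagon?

A_1→A_2: (1)(0) − (10)(2) = -20
A_2→A_3: (10)(13) − (2)(0) = 130
A_3→A_4: (2)(12) − (-6)(13) = 102
A_4→A_5: (-6)(12) − (-11)(12) = 60
A_5→A_6: (-11)(13) − (-15)(12) = 37
A_6→A_7: (-15)(8) − (-11)(13) = 23
A_7→A_8: (-11)(0) − (-1)(8) = 8
A_8→A_1: (-1)(2) − (1)(0) = -2
Σ = 338
Area = |Σ|/2 = 169.

169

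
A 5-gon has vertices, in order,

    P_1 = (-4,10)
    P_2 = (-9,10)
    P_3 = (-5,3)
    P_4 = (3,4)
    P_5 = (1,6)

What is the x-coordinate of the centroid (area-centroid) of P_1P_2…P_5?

Apply Gauss's area formula. First the cross-terms c_i = x_i·y_{i+1} − x_{i+1}·y_i:
  50, 23, -29, 14, 34  ⇒  2A = 92, A = 46.
Then Σ (x_i + x_{i+1})·c_i = -960, so x̄ = -960 / (6·46) = -80/23.

-80/23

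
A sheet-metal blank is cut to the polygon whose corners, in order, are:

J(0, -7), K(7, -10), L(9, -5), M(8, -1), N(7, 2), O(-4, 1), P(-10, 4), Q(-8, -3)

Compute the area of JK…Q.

J→K: (0)(-10) − (7)(-7) = 49
K→L: (7)(-5) − (9)(-10) = 55
L→M: (9)(-1) − (8)(-5) = 31
M→N: (8)(2) − (7)(-1) = 23
N→O: (7)(1) − (-4)(2) = 15
O→P: (-4)(4) − (-10)(1) = -6
P→Q: (-10)(-3) − (-8)(4) = 62
Q→J: (-8)(-7) − (0)(-3) = 56
Σ = 285
Area = |Σ|/2 = 142.5.

142.5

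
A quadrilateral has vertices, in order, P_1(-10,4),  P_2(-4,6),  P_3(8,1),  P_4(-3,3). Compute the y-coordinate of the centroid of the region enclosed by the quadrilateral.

Apply the shoelace (surveyor's) formula. First the cross-terms c_i = x_i·y_{i+1} − x_{i+1}·y_i:
  -44, -52, 27, 18  ⇒  2A = -51, A = -25.5.
Then Σ (y_i + y_{i+1})·c_i = -570, so ȳ = -570 / (6·(-25.5)) = 190/51.

190/51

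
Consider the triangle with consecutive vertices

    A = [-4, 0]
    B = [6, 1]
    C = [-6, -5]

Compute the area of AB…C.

A→B: (-4)(1) − (6)(0) = -4
B→C: (6)(-5) − (-6)(1) = -24
C→A: (-6)(0) − (-4)(-5) = -20
Σ = -48
Area = |Σ|/2 = 24.

24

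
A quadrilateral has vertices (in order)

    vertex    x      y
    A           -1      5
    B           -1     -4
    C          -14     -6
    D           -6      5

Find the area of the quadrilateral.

Apply the surveyor's formula: 2A = Σ (x_i·y_{i+1} − x_{i+1}·y_i), indices taken mod 4.
Σ = (9) + (-50) + (-106) + (-25) = -172
Area = |Σ|/2 = 86.

86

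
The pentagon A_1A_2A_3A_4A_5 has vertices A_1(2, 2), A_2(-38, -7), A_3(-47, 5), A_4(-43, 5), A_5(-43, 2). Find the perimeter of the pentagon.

|A_1A_2| = √((-40)² + (-9)²) = √1681 = 41
|A_2A_3| = √((-9)² + (12)²) = √225 = 15
|A_3A_4| = √((4)² + (0)²) = √16 = 4
|A_4A_5| = √((0)² + (-3)²) = √9 = 3
|A_5A_1| = √((45)² + (0)²) = √2025 = 45
Perimeter = 41 + 15 + 4 + 3 + 45 = 108.

108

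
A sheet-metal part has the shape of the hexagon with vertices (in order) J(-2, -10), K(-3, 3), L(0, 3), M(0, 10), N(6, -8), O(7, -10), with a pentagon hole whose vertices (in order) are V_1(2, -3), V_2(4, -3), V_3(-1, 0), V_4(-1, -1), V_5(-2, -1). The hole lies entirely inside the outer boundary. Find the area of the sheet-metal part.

Outer boundary:
J→K: (-2)(3) − (-3)(-10) = -36
K→L: (-3)(3) − (0)(3) = -9
L→M: (0)(10) − (0)(3) = 0
M→N: (0)(-8) − (6)(10) = -60
N→O: (6)(-10) − (7)(-8) = -4
O→J: (7)(-10) − (-2)(-10) = -90
Σ = -199
Area = |Σ|/2 = 99.5.
Hole:
Apply the surveyor's formula: 2A = Σ (x_i·y_{i+1} − x_{i+1}·y_i), indices taken mod 5.
Cross-terms: 6, -3, 1, -1, 8  ⇒  Σ = 11
Area = |Σ|/2 = 5.5.
Net area = 99.5 − 5.5 = 94.

94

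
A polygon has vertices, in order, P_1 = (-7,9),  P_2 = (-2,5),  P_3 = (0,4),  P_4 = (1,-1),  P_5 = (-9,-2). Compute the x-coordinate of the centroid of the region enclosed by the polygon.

-197/45

Apply the surveyor's formula. First the cross-terms c_i = x_i·y_{i+1} − x_{i+1}·y_i:
  -17, -8, -4, -11, -95  ⇒  2A = -135, A = -67.5.
Then Σ (x_i + x_{i+1})·c_i = 1773, so x̄ = 1773 / (6·(-67.5)) = -197/45.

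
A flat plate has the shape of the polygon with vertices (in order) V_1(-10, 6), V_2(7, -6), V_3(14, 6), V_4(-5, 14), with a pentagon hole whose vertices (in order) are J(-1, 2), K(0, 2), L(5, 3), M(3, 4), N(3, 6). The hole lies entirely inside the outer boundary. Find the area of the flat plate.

Outer boundary:
Apply Gauss's area formula: 2A = Σ (x_i·y_{i+1} − x_{i+1}·y_i), indices taken mod 4.
Σ = (18) + (126) + (226) + (110) = 480
Area = |Σ|/2 = 240.
Hole:
Cross-terms: -2, -10, 11, 6, 12  ⇒  Σ = 17
Area = |Σ|/2 = 8.5.
Net area = 240 − 8.5 = 231.5.

231.5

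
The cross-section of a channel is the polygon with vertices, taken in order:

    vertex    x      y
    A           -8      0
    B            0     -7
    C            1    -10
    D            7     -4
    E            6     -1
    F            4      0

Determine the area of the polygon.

Apply Gauss's area formula: 2A = Σ (x_i·y_{i+1} − x_{i+1}·y_i), indices taken mod 6.
Σ = (56) + (7) + (66) + (17) + (4) + (0) = 150
Area = |Σ|/2 = 75.

75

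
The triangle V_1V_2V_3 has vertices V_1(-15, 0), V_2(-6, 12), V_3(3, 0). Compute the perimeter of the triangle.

|V_1V_2| = √((9)² + (12)²) = √225 = 15
|V_2V_3| = √((9)² + (-12)²) = √225 = 15
|V_3V_1| = √((-18)² + (0)²) = √324 = 18
Perimeter = 15 + 15 + 18 = 48.

48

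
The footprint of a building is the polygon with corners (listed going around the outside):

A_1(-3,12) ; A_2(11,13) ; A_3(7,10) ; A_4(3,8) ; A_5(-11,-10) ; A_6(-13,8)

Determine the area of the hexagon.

Apply Gauss's area formula: 2A = Σ (x_i·y_{i+1} − x_{i+1}·y_i), indices taken mod 6.
Σ = (-171) + (19) + (26) + (58) + (-218) + (-132) = -418
Area = |Σ|/2 = 209.

209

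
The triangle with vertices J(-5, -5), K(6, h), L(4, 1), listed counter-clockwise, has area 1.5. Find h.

2

The doubled signed area Σ (x_i y_{i+1} − x_{i+1} y_i) is linear in h.
With h=0 it equals 21; the coefficient of h is -9 (from the two edges through K).
So -9·h + 21 = 2·1.5 = 3 ⇒ h = 2.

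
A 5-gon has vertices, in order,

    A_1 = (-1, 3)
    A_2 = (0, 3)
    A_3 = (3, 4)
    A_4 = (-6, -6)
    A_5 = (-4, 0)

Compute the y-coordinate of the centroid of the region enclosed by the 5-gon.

Apply Gauss's area formula. First the cross-terms c_i = x_i·y_{i+1} − x_{i+1}·y_i:
  -3, -9, 6, -24, -12  ⇒  2A = -42, A = -21.
Then Σ (y_i + y_{i+1})·c_i = 15, so ȳ = 15 / (6·(-21)) = -5/42.

-5/42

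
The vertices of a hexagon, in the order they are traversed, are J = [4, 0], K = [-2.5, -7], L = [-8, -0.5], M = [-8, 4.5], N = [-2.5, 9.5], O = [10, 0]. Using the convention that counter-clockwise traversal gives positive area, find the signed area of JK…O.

-141.25

Σ = (-28) + (-54.75) + (-40) + (-64.75) + (-95) + (0) = -282.5
Signed area = Σ/2 = -141.25 (negative ⇒ clockwise traversal).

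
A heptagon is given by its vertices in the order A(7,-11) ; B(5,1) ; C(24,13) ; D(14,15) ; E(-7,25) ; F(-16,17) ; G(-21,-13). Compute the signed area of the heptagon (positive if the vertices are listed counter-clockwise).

952

Apply the shoelace formula: 2A = Σ (x_i·y_{i+1} − x_{i+1}·y_i), indices taken mod 7.
Σ = (62) + (41) + (178) + (455) + (281) + (565) + (322) = 1904
Signed area = Σ/2 = 952 (positive ⇒ counter-clockwise traversal).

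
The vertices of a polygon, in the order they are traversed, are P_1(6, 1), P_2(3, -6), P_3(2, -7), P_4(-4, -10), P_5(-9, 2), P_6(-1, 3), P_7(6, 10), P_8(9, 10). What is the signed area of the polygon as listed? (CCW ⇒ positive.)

Apply the shoelace (surveyor's) formula: 2A = Σ (x_i·y_{i+1} − x_{i+1}·y_i), indices taken mod 8.
P_1→P_2: (6)(-6) − (3)(1) = -39
P_2→P_3: (3)(-7) − (2)(-6) = -9
P_3→P_4: (2)(-10) − (-4)(-7) = -48
P_4→P_5: (-4)(2) − (-9)(-10) = -98
P_5→P_6: (-9)(3) − (-1)(2) = -25
P_6→P_7: (-1)(10) − (6)(3) = -28
P_7→P_8: (6)(10) − (9)(10) = -30
P_8→P_1: (9)(1) − (6)(10) = -51
Σ = -328
Signed area = Σ/2 = -164 (negative ⇒ clockwise traversal).

-164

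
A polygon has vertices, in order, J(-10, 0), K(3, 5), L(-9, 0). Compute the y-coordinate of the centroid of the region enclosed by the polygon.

Apply the surveyor's formula. First the cross-terms c_i = x_i·y_{i+1} − x_{i+1}·y_i:
  -50, 45, 0  ⇒  2A = -5, A = -2.5.
Then Σ (y_i + y_{i+1})·c_i = -25, so ȳ = -25 / (6·(-2.5)) = 5/3.

5/3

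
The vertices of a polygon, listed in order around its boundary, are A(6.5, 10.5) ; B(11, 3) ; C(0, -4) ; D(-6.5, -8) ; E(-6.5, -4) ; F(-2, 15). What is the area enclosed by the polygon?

208

Apply the shoelace formula: 2A = Σ (x_i·y_{i+1} − x_{i+1}·y_i), indices taken mod 6.
Σ = (-96) + (-44) + (-26) + (-26) + (-105.5) + (-118.5) = -416
Area = |Σ|/2 = 208.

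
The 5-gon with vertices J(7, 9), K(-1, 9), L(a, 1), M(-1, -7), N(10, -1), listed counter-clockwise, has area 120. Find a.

The doubled signed area Σ (x_i y_{i+1} − x_{i+1} y_i) is linear in a.
With a=0 it equals 240; the coefficient of a is -16 (from the two edges through L).
So -16·a + 240 = 2·120 = 240 ⇒ a = 0.

0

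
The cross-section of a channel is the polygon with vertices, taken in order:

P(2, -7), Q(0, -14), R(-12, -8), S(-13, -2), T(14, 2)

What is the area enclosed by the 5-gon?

Σ = (-28) + (-168) + (-80) + (2) + (-102) = -376
Area = |Σ|/2 = 188.

188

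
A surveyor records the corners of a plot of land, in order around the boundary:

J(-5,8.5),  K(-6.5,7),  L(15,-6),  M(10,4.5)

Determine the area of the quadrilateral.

Apply Gauss's area formula: 2A = Σ (x_i·y_{i+1} − x_{i+1}·y_i), indices taken mod 4.
Cross-terms: 20.25, -66, 127.5, 107.5  ⇒  Σ = 189.25
Area = |Σ|/2 = 94.625.

94.625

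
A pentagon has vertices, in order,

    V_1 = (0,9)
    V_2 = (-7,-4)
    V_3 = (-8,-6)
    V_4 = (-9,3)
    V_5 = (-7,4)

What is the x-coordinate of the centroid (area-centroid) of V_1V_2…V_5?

-472/83

Apply the shoelace formula. First the cross-terms c_i = x_i·y_{i+1} − x_{i+1}·y_i:
  63, 10, -78, -15, -63  ⇒  2A = -83, A = -41.5.
Then Σ (x_i + x_{i+1})·c_i = 1416, so x̄ = 1416 / (6·(-41.5)) = -472/83.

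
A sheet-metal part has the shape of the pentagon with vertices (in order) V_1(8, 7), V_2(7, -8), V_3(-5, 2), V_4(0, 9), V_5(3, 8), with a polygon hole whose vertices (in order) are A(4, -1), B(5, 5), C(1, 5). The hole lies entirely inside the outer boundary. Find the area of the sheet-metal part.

115

Outer boundary:
Apply Gauss's area formula: 2A = Σ (x_i·y_{i+1} − x_{i+1}·y_i), indices taken mod 5.
Σ = (-113) + (-26) + (-45) + (-27) + (-43) = -254
Area = |Σ|/2 = 127.
Hole:
Cross-terms: 25, 20, -21  ⇒  Σ = 24
Area = |Σ|/2 = 12.
Net area = 127 − 12 = 115.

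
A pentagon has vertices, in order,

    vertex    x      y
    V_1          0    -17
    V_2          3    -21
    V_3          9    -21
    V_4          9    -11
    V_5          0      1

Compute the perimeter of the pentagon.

|V_1V_2| = √((3)² + (-4)²) = √25 = 5
|V_2V_3| = √((6)² + (0)²) = √36 = 6
|V_3V_4| = √((0)² + (10)²) = √100 = 10
|V_4V_5| = √((-9)² + (12)²) = √225 = 15
|V_5V_1| = √((0)² + (-18)²) = √324 = 18
Perimeter = 5 + 6 + 10 + 15 + 18 = 54.

54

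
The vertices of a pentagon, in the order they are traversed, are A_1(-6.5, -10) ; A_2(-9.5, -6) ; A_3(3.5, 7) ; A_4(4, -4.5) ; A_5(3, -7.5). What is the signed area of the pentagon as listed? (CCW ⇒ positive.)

Apply the surveyor's formula: 2A = Σ (x_i·y_{i+1} − x_{i+1}·y_i), indices taken mod 5.
A_1→A_2: (-6.5)(-6) − (-9.5)(-10) = -56
A_2→A_3: (-9.5)(7) − (3.5)(-6) = -45.5
A_3→A_4: (3.5)(-4.5) − (4)(7) = -43.75
A_4→A_5: (4)(-7.5) − (3)(-4.5) = -16.5
A_5→A_1: (3)(-10) − (-6.5)(-7.5) = -78.75
Σ = -240.5
Signed area = Σ/2 = -120.25 (negative ⇒ clockwise traversal).

-120.25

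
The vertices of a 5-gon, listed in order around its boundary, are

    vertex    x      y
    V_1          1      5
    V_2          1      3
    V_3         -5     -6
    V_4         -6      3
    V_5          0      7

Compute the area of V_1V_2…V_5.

46.5

Cross-terms: -2, 9, -51, -42, -7  ⇒  Σ = -93
Area = |Σ|/2 = 46.5.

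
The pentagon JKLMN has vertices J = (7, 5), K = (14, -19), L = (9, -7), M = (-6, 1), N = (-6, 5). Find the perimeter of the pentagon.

72

|JK| = √((7)² + (-24)²) = √625 = 25
|KL| = √((-5)² + (12)²) = √169 = 13
|LM| = √((-15)² + (8)²) = √289 = 17
|MN| = √((0)² + (4)²) = √16 = 4
|NJ| = √((13)² + (0)²) = √169 = 13
Perimeter = 25 + 13 + 17 + 4 + 13 = 72.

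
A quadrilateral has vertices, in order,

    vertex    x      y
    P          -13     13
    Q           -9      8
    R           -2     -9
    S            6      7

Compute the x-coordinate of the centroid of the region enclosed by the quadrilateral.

Apply the shoelace formula. First the cross-terms c_i = x_i·y_{i+1} − x_{i+1}·y_i:
  13, 97, 40, 169  ⇒  2A = 319, A = 159.5.
Then Σ (x_i + x_{i+1})·c_i = -2376, so x̄ = -2376 / (6·159.5) = -72/29.

-72/29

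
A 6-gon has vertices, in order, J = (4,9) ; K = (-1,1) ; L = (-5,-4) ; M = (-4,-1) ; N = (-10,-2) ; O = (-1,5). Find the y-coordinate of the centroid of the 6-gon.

Apply the surveyor's formula. First the cross-terms c_i = x_i·y_{i+1} − x_{i+1}·y_i:
  13, 9, -11, -2, -52, -29  ⇒  2A = -72, A = -36.
Then Σ (y_i + y_{i+1})·c_i = -398, so ȳ = -398 / (6·(-36)) = 199/108.

199/108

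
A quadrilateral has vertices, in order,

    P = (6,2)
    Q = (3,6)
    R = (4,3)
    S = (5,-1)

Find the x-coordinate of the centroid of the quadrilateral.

85/18

Apply the shoelace formula. First the cross-terms c_i = x_i·y_{i+1} − x_{i+1}·y_i:
  30, -15, -19, 16  ⇒  2A = 12, A = 6.
Then Σ (x_i + x_{i+1})·c_i = 170, so x̄ = 170 / (6·6) = 85/18.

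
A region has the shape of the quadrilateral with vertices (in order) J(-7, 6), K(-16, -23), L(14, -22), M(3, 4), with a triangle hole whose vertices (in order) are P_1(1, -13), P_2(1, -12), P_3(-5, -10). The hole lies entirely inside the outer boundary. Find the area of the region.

Outer boundary:
Apply the shoelace formula: 2A = Σ (x_i·y_{i+1} − x_{i+1}·y_i), indices taken mod 4.
Cross-terms: 257, 674, 122, 46  ⇒  Σ = 1099
Area = |Σ|/2 = 549.5.
Hole:
Apply the shoelace formula: 2A = Σ (x_i·y_{i+1} − x_{i+1}·y_i), indices taken mod 3.
Σ = (1) + (-70) + (75) = 6
Area = |Σ|/2 = 3.
Net area = 549.5 − 3 = 546.5.

546.5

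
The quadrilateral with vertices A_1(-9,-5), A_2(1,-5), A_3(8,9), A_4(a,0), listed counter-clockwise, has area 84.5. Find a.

The doubled signed area Σ (x_i y_{i+1} − x_{i+1} y_i) is linear in a.
With a=0 it equals 99; the coefficient of a is -14 (from the two edges through A_4).
So -14·a + 99 = 2·84.5 = 169 ⇒ a = -5.

-5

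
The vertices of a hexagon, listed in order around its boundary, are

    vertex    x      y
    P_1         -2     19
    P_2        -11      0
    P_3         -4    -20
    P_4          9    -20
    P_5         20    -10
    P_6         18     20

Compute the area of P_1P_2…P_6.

980.5

Σ = (209) + (220) + (260) + (310) + (580) + (382) = 1961
Area = |Σ|/2 = 980.5.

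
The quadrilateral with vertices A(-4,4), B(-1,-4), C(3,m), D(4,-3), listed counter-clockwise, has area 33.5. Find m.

-8

The doubled signed area Σ (x_i y_{i+1} − x_{i+1} y_i) is linear in m.
With m=0 it equals 27; the coefficient of m is -5 (from the two edges through C).
So -5·m + 27 = 2·33.5 = 67 ⇒ m = -8.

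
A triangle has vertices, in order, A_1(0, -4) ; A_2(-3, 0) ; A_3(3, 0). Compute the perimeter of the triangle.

|A_1A_2| = √((-3)² + (4)²) = √25 = 5
|A_2A_3| = √((6)² + (0)²) = √36 = 6
|A_3A_1| = √((-3)² + (-4)²) = √25 = 5
Perimeter = 5 + 6 + 5 = 16.

16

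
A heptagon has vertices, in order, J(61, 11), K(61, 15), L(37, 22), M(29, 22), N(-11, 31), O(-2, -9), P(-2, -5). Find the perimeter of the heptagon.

188

|JK| = √((0)² + (4)²) = √16 = 4
|KL| = √((-24)² + (7)²) = √625 = 25
|LM| = √((-8)² + (0)²) = √64 = 8
|MN| = √((-40)² + (9)²) = √1681 = 41
|NO| = √((9)² + (-40)²) = √1681 = 41
|OP| = √((0)² + (4)²) = √16 = 4
|PJ| = √((63)² + (16)²) = √4225 = 65
Perimeter = 4 + 25 + 8 + 41 + 41 + 4 + 65 = 188.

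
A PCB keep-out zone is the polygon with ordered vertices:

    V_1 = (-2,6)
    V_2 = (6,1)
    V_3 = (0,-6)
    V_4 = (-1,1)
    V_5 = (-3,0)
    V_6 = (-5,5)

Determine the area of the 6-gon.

56

Apply Gauss's area formula: 2A = Σ (x_i·y_{i+1} − x_{i+1}·y_i), indices taken mod 6.
Cross-terms: -38, -36, -6, 3, -15, -20  ⇒  Σ = -112
Area = |Σ|/2 = 56.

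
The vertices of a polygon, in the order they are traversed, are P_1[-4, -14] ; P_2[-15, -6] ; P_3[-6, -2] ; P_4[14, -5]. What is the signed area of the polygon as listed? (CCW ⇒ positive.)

-175

Σ = (-186) + (-6) + (58) + (-216) = -350
Signed area = Σ/2 = -175 (negative ⇒ clockwise traversal).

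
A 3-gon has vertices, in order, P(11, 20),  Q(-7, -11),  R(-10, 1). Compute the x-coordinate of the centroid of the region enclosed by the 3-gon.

Apply Gauss's area formula. First the cross-terms c_i = x_i·y_{i+1} − x_{i+1}·y_i:
  19, -117, -211  ⇒  2A = -309, A = -154.5.
Then Σ (x_i + x_{i+1})·c_i = 1854, so x̄ = 1854 / (6·(-154.5)) = -2.

-2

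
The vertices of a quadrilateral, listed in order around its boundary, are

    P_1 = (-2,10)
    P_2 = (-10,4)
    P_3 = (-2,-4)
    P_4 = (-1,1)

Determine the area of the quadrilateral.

Σ = (92) + (48) + (-6) + (-8) = 126
Area = |Σ|/2 = 63.

63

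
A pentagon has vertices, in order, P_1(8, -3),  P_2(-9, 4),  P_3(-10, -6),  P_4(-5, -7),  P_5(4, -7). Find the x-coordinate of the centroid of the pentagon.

-107/41

Apply the shoelace formula. First the cross-terms c_i = x_i·y_{i+1} − x_{i+1}·y_i:
  5, 94, 40, 63, 44  ⇒  2A = 246, A = 123.
Then Σ (x_i + x_{i+1})·c_i = -1926, so x̄ = -1926 / (6·123) = -107/41.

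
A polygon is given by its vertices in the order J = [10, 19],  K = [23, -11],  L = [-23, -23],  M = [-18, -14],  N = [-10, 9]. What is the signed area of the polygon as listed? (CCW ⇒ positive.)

Apply the surveyor's formula: 2A = Σ (x_i·y_{i+1} − x_{i+1}·y_i), indices taken mod 5.
Cross-terms: -547, -782, -92, -302, -280  ⇒  Σ = -2003
Signed area = Σ/2 = -1001.5 (negative ⇒ clockwise traversal).

-1001.5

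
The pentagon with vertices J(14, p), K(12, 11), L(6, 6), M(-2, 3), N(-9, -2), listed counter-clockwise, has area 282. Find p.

-15

The doubled signed area Σ (x_i y_{i+1} − x_{i+1} y_i) is linear in p.
With p=0 it equals 249; the coefficient of p is -21 (from the two edges through J).
So -21·p + 249 = 2·282 = 564 ⇒ p = -15.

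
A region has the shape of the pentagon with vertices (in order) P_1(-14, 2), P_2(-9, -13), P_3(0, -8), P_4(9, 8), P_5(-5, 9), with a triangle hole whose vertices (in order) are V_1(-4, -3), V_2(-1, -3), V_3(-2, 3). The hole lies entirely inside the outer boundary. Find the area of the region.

281.5

Outer boundary:
Apply the shoelace (surveyor's) formula: 2A = Σ (x_i·y_{i+1} − x_{i+1}·y_i), indices taken mod 5.
P_1→P_2: (-14)(-13) − (-9)(2) = 200
P_2→P_3: (-9)(-8) − (0)(-13) = 72
P_3→P_4: (0)(8) − (9)(-8) = 72
P_4→P_5: (9)(9) − (-5)(8) = 121
P_5→P_1: (-5)(2) − (-14)(9) = 116
Σ = 581
Area = |Σ|/2 = 290.5.
Hole:
Apply the shoelace (surveyor's) formula: 2A = Σ (x_i·y_{i+1} − x_{i+1}·y_i), indices taken mod 3.
Σ = (9) + (-9) + (18) = 18
Area = |Σ|/2 = 9.
Net area = 290.5 − 9 = 281.5.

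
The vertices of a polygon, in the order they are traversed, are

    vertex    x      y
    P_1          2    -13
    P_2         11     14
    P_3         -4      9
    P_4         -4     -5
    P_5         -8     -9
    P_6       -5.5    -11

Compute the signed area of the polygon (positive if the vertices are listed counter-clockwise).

255

Apply the shoelace (surveyor's) formula: 2A = Σ (x_i·y_{i+1} − x_{i+1}·y_i), indices taken mod 6.
P_1→P_2: (2)(14) − (11)(-13) = 171
P_2→P_3: (11)(9) − (-4)(14) = 155
P_3→P_4: (-4)(-5) − (-4)(9) = 56
P_4→P_5: (-4)(-9) − (-8)(-5) = -4
P_5→P_6: (-8)(-11) − (-5.5)(-9) = 38.5
P_6→P_1: (-5.5)(-13) − (2)(-11) = 93.5
Σ = 510
Signed area = Σ/2 = 255 (positive ⇒ counter-clockwise traversal).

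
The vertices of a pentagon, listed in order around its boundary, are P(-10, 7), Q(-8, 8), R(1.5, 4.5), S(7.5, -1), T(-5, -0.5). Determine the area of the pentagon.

Cross-terms: -24, -48, -35.25, -8.75, -40  ⇒  Σ = -156
Area = |Σ|/2 = 78.

78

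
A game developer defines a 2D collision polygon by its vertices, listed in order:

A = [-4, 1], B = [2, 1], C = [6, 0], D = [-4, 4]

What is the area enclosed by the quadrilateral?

Cross-terms: -6, -6, 24, 12  ⇒  Σ = 24
Area = |Σ|/2 = 12.

12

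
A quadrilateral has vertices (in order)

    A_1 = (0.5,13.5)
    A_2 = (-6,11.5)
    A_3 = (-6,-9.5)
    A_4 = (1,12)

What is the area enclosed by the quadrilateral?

Apply Gauss's area formula: 2A = Σ (x_i·y_{i+1} − x_{i+1}·y_i), indices taken mod 4.
Σ = (86.75) + (126) + (-62.5) + (7.5) = 157.75
Area = |Σ|/2 = 78.875.

78.875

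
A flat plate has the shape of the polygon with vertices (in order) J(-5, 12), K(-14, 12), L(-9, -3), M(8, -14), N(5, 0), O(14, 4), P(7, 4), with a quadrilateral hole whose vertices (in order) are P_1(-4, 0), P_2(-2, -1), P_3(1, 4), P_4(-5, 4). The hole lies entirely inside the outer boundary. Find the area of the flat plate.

296.5

Outer boundary:
Apply Gauss's area formula: 2A = Σ (x_i·y_{i+1} − x_{i+1}·y_i), indices taken mod 7.
Σ = (108) + (150) + (150) + (70) + (20) + (28) + (104) = 630
Area = |Σ|/2 = 315.
Hole:
Σ = (4) + (-7) + (24) + (16) = 37
Area = |Σ|/2 = 18.5.
Net area = 315 − 18.5 = 296.5.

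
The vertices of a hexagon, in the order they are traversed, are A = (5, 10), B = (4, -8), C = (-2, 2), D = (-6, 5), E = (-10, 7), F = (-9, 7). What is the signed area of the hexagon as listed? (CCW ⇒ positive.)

-105

A→B: (5)(-8) − (4)(10) = -80
B→C: (4)(2) − (-2)(-8) = -8
C→D: (-2)(5) − (-6)(2) = 2
D→E: (-6)(7) − (-10)(5) = 8
E→F: (-10)(7) − (-9)(7) = -7
F→A: (-9)(10) − (5)(7) = -125
Σ = -210
Signed area = Σ/2 = -105 (negative ⇒ clockwise traversal).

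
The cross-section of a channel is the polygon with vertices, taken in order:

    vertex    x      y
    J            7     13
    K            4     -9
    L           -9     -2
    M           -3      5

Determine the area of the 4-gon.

Apply the shoelace (surveyor's) formula: 2A = Σ (x_i·y_{i+1} − x_{i+1}·y_i), indices taken mod 4.
Cross-terms: -115, -89, -51, -74  ⇒  Σ = -329
Area = |Σ|/2 = 164.5.

164.5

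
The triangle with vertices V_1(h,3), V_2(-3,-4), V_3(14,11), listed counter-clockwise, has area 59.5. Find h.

The doubled signed area Σ (x_i y_{i+1} − x_{i+1} y_i) is linear in h.
With h=0 it equals 74; the coefficient of h is -15 (from the two edges through V_1).
So -15·h + 74 = 2·59.5 = 119 ⇒ h = -3.

-3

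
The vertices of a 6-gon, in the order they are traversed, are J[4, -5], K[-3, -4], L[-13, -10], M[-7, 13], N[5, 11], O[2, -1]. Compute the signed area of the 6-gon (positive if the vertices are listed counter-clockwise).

Apply Gauss's area formula: 2A = Σ (x_i·y_{i+1} − x_{i+1}·y_i), indices taken mod 6.
J→K: (4)(-4) − (-3)(-5) = -31
K→L: (-3)(-10) − (-13)(-4) = -22
L→M: (-13)(13) − (-7)(-10) = -239
M→N: (-7)(11) − (5)(13) = -142
N→O: (5)(-1) − (2)(11) = -27
O→J: (2)(-5) − (4)(-1) = -6
Σ = -467
Signed area = Σ/2 = -233.5 (negative ⇒ clockwise traversal).

-233.5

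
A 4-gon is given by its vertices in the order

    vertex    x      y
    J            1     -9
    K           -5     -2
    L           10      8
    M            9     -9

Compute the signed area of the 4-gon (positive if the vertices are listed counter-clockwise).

-150.5

Apply the shoelace formula: 2A = Σ (x_i·y_{i+1} − x_{i+1}·y_i), indices taken mod 4.
Cross-terms: -47, -20, -162, -72  ⇒  Σ = -301
Signed area = Σ/2 = -150.5 (negative ⇒ clockwise traversal).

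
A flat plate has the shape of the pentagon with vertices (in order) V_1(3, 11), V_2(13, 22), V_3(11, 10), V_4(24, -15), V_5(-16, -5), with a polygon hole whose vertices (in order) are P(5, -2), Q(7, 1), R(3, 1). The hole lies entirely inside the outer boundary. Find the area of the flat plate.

Outer boundary:
Apply Gauss's area formula: 2A = Σ (x_i·y_{i+1} − x_{i+1}·y_i), indices taken mod 5.
Σ = (-77) + (-112) + (-405) + (-360) + (-161) = -1115
Area = |Σ|/2 = 557.5.
Hole:
Apply Gauss's area formula: 2A = Σ (x_i·y_{i+1} − x_{i+1}·y_i), indices taken mod 3.
P→Q: (5)(1) − (7)(-2) = 19
Q→R: (7)(1) − (3)(1) = 4
R→P: (3)(-2) − (5)(1) = -11
Σ = 12
Area = |Σ|/2 = 6.
Net area = 557.5 − 6 = 551.5.

551.5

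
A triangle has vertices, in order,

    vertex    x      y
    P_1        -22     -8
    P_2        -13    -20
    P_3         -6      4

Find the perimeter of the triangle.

60

|P_1P_2| = √((9)² + (-12)²) = √225 = 15
|P_2P_3| = √((7)² + (24)²) = √625 = 25
|P_3P_1| = √((-16)² + (-12)²) = √400 = 20
Perimeter = 15 + 25 + 20 = 60.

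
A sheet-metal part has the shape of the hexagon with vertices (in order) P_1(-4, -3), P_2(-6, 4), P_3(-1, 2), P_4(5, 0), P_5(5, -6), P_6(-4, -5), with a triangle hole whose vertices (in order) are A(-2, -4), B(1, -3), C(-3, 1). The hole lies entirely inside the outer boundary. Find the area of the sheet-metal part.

Outer boundary:
Σ = (-34) + (-8) + (-10) + (-30) + (-49) + (-8) = -139
Area = |Σ|/2 = 69.5.
Hole:
Σ = (10) + (-8) + (14) = 16
Area = |Σ|/2 = 8.
Net area = 69.5 − 8 = 61.5.

61.5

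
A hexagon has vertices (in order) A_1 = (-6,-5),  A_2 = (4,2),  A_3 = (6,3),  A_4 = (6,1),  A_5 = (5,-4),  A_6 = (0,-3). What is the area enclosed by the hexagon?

Apply the shoelace formula: 2A = Σ (x_i·y_{i+1} − x_{i+1}·y_i), indices taken mod 6.
Σ = (8) + (0) + (-12) + (-29) + (-15) + (-18) = -66
Area = |Σ|/2 = 33.

33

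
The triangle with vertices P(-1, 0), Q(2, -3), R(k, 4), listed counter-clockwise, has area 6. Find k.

-1

Write out the shoelace sum; only the two edges meeting at R involve k:
2·Area = [(2·4 − k·(-3)) + (k·0 − (-1)·4)] + 3
       = 3·k + 15 = 12
⇒ k = -1.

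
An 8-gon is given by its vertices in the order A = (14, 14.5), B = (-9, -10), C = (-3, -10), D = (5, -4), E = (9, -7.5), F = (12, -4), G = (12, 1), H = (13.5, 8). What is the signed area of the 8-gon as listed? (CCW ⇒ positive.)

Apply the surveyor's formula: 2A = Σ (x_i·y_{i+1} − x_{i+1}·y_i), indices taken mod 8.
Cross-terms: -9.5, 60, 62, -1.5, 54, 60, 82.5, 83.75  ⇒  Σ = 391.25
Signed area = Σ/2 = 195.625 (positive ⇒ counter-clockwise traversal).

195.625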